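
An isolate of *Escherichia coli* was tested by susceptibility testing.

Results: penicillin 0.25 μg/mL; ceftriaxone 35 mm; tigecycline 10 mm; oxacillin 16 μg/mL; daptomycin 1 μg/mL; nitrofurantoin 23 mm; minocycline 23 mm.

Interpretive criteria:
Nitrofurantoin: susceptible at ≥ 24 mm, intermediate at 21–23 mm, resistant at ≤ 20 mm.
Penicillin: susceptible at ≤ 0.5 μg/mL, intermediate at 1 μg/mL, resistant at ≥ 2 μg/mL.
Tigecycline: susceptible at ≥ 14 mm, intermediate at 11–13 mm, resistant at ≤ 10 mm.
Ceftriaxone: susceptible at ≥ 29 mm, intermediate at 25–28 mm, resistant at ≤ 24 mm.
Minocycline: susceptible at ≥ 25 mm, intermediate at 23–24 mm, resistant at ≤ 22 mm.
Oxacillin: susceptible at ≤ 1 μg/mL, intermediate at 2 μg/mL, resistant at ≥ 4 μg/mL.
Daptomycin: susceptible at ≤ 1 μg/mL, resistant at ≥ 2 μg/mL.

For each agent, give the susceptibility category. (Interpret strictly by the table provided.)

Penicillin 0.25 μg/mL: ≤ 0.5 μg/mL — susceptible
Ceftriaxone 35 mm: ≥ 29 mm — Susceptible
Tigecycline: 10 mm is ≤ 10 mm — R
Oxacillin 16 μg/mL: ≥ 4 μg/mL ⇒ R
Daptomycin (1 μg/mL) ≤ 1 μg/mL — S
Nitrofurantoin (23 mm) in 21–23 mm → intermediate
Minocycline 23 mm: in 23–24 mm → Intermediate

S, S, R, R, S, I, I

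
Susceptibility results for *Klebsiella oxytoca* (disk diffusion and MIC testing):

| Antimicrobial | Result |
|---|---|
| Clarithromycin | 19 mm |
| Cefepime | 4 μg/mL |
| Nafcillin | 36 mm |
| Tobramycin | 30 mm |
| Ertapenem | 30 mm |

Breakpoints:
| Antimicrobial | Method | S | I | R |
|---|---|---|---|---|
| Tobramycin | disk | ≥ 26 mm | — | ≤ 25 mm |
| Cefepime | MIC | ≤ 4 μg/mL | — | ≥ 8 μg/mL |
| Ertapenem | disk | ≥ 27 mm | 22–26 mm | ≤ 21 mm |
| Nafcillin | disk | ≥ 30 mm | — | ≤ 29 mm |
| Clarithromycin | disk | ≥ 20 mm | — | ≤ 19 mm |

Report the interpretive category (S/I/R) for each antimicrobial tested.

R, S, S, S, S

Clarithromycin: 19 mm is ≤ 19 mm — resistant
Cefepime 4 μg/mL: ≤ 4 μg/mL ⇒ susceptible
Nafcillin: 36 mm is ≥ 30 mm ⇒ Susceptible
Tobramycin 30 mm: ≥ 26 mm → susceptible
Ertapenem (30 mm) ≥ 27 mm ⇒ Susceptible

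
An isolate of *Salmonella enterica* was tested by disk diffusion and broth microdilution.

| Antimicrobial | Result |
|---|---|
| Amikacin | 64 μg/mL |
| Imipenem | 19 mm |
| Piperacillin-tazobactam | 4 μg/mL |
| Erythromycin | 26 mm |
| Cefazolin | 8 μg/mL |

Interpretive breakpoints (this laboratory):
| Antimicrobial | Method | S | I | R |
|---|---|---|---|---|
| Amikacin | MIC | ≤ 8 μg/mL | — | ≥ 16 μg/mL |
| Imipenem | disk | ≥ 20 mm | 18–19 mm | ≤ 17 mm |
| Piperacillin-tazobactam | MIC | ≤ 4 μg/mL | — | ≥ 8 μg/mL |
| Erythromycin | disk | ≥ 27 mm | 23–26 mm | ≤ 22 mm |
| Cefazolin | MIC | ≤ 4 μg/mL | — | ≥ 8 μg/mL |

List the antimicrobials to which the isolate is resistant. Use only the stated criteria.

Amikacin: 64 μg/mL is ≥ 16 μg/mL — Resistant
Imipenem (19 mm) in 18–19 mm ⇒ intermediate
Piperacillin-tazobactam 4 μg/mL: ≤ 4 μg/mL ⇒ susceptible
Erythromycin: 26 mm is in 23–26 mm → I
Cefazolin: 8 μg/mL is ≥ 8 μg/mL ⇒ R

amikacin, cefazolin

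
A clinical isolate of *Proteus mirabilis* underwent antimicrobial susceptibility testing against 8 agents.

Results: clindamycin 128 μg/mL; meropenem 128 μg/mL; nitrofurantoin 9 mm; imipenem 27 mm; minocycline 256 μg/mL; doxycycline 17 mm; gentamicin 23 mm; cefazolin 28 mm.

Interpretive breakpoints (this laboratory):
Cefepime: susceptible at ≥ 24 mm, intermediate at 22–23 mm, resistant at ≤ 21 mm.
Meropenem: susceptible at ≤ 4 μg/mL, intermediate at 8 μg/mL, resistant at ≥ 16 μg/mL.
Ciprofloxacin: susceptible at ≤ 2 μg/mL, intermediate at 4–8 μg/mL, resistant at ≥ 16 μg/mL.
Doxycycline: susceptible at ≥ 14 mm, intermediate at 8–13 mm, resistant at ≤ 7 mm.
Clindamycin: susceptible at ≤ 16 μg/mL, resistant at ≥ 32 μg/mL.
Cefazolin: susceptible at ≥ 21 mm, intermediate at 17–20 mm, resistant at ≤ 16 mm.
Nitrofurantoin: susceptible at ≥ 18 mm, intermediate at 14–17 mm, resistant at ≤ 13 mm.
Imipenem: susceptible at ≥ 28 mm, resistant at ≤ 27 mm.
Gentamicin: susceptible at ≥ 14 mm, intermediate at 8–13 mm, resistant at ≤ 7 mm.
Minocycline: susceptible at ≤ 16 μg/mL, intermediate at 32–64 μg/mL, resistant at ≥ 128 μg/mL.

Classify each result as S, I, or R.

R, R, R, R, R, S, S, S

Clindamycin 128 μg/mL: ≥ 32 μg/mL — resistant
Meropenem (128 μg/mL) ≥ 16 μg/mL → resistant
Nitrofurantoin 9 mm: ≤ 13 mm ⇒ R
Imipenem: 27 mm is ≤ 27 mm — resistant
Minocycline: 256 μg/mL is ≥ 128 μg/mL — resistant
Doxycycline (17 mm) ≥ 14 mm → Susceptible
Gentamicin 23 mm: ≥ 14 mm — susceptible
Cefazolin (28 mm) ≥ 21 mm ⇒ S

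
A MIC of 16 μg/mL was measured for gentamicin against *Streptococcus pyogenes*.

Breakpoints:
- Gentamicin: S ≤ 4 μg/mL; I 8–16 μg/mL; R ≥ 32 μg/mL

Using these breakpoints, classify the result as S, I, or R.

Intermediate

Gentamicin 16 μg/mL: in 8–16 μg/mL ⇒ Intermediate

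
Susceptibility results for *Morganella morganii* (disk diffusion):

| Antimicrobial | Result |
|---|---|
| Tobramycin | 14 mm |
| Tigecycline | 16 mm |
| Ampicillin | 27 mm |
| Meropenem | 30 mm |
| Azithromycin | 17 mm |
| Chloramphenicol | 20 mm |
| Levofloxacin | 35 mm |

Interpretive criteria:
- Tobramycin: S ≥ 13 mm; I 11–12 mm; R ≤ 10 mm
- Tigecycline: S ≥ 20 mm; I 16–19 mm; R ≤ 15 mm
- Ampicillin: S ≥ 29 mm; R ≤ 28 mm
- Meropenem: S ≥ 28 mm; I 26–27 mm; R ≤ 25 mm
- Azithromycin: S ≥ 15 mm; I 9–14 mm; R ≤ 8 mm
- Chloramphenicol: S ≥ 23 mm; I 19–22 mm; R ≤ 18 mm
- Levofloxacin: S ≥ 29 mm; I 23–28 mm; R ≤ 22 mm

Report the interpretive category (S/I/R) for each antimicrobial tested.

Tobramycin 14 mm: ≥ 13 mm → susceptible
Tigecycline: 16 mm is in 16–19 mm → intermediate
Ampicillin (27 mm) ≤ 28 mm — resistant
Meropenem: 30 mm is ≥ 28 mm ⇒ susceptible
Azithromycin 17 mm: ≥ 15 mm ⇒ Susceptible
Chloramphenicol: 20 mm is in 19–22 mm → Intermediate
Levofloxacin 35 mm: ≥ 29 mm ⇒ S

S, I, R, S, S, I, S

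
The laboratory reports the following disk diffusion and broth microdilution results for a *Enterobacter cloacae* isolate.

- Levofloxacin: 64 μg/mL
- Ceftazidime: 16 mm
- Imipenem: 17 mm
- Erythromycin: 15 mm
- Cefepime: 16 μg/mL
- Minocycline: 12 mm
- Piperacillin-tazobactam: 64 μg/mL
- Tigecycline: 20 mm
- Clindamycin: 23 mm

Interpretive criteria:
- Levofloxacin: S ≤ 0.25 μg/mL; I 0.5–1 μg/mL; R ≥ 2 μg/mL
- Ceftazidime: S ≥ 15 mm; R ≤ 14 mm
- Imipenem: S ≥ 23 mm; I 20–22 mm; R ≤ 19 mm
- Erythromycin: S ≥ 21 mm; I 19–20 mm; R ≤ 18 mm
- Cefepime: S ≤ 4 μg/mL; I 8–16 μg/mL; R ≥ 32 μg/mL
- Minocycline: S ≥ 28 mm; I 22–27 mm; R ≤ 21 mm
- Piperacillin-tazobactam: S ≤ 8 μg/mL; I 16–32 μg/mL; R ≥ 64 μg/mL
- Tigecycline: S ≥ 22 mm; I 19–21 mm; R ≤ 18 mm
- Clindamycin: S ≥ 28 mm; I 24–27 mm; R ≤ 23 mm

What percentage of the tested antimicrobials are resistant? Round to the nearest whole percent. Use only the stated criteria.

Levofloxacin: 64 μg/mL is ≥ 2 μg/mL → Resistant
Ceftazidime (16 mm) ≥ 15 mm → susceptible
Imipenem 17 mm: ≤ 19 mm — resistant
Erythromycin 15 mm: ≤ 18 mm ⇒ Resistant
Cefepime (16 μg/mL) in 8–16 μg/mL ⇒ intermediate
Minocycline 12 mm: ≤ 21 mm → R
Piperacillin-tazobactam: 64 μg/mL is ≥ 64 μg/mL ⇒ Resistant
Tigecycline: 20 mm is in 19–21 mm — intermediate
Clindamycin 23 mm: ≤ 23 mm ⇒ Resistant
Resistant: 6/9

67%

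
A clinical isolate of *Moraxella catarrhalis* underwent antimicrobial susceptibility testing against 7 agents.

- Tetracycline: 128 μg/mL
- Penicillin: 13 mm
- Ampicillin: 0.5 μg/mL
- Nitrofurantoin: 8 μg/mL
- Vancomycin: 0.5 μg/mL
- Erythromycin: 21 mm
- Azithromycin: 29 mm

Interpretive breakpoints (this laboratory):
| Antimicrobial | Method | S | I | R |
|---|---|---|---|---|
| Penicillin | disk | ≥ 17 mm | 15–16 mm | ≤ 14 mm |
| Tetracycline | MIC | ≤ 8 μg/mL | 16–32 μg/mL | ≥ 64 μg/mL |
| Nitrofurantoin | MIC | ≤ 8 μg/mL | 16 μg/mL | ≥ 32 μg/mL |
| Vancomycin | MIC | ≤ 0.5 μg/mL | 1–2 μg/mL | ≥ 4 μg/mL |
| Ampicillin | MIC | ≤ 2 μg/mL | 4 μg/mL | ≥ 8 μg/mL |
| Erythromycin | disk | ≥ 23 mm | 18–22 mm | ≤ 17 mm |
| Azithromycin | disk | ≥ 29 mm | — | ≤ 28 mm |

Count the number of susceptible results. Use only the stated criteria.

4

Tetracycline (128 μg/mL) ≥ 64 μg/mL — R
Penicillin: 13 mm is ≤ 14 mm → resistant
Ampicillin 0.5 μg/mL: ≤ 2 μg/mL → susceptible
Nitrofurantoin 8 μg/mL: ≤ 8 μg/mL → Susceptible
Vancomycin (0.5 μg/mL) ≤ 0.5 μg/mL ⇒ S
Erythromycin (21 mm) in 18–22 mm ⇒ intermediate
Azithromycin (29 mm) ≥ 29 mm → S
Susceptible: 4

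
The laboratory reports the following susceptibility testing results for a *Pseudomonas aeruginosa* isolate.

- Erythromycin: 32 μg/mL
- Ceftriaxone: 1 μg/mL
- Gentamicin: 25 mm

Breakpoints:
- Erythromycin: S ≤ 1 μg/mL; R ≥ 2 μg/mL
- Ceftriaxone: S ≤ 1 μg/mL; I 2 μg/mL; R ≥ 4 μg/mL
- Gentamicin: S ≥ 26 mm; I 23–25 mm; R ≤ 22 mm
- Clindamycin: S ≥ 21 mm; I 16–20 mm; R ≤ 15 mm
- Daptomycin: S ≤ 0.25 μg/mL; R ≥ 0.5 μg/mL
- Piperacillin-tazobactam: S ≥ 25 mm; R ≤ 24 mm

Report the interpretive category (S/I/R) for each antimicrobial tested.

Erythromycin: 32 μg/mL is ≥ 2 μg/mL — Resistant
Ceftriaxone 1 μg/mL: ≤ 1 μg/mL — Susceptible
Gentamicin (25 mm) in 23–25 mm — intermediate

R, S, I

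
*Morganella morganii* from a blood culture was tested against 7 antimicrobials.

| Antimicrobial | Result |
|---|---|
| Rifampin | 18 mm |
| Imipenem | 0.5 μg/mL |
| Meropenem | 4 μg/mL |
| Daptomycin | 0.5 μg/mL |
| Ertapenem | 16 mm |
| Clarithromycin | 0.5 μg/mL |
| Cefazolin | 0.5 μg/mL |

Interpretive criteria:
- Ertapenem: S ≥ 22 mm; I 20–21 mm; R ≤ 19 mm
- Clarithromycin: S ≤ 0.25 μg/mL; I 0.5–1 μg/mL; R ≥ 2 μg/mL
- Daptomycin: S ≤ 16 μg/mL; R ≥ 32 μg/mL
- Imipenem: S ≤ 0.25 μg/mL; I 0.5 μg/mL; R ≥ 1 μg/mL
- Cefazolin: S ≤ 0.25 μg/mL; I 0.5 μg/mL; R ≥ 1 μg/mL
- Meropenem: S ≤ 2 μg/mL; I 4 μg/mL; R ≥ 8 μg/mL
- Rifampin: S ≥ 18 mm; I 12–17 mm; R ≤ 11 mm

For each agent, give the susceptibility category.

Rifampin (18 mm) ≥ 18 mm ⇒ susceptible
Imipenem (0.5 μg/mL) = 0.5 μg/mL ⇒ I
Meropenem (4 μg/mL) = 4 μg/mL → intermediate
Daptomycin (0.5 μg/mL) ≤ 16 μg/mL ⇒ S
Ertapenem 16 mm: ≤ 19 mm ⇒ resistant
Clarithromycin (0.5 μg/mL) in 0.5–1 μg/mL ⇒ intermediate
Cefazolin 0.5 μg/mL: = 0.5 μg/mL → intermediate

S, I, I, S, R, I, I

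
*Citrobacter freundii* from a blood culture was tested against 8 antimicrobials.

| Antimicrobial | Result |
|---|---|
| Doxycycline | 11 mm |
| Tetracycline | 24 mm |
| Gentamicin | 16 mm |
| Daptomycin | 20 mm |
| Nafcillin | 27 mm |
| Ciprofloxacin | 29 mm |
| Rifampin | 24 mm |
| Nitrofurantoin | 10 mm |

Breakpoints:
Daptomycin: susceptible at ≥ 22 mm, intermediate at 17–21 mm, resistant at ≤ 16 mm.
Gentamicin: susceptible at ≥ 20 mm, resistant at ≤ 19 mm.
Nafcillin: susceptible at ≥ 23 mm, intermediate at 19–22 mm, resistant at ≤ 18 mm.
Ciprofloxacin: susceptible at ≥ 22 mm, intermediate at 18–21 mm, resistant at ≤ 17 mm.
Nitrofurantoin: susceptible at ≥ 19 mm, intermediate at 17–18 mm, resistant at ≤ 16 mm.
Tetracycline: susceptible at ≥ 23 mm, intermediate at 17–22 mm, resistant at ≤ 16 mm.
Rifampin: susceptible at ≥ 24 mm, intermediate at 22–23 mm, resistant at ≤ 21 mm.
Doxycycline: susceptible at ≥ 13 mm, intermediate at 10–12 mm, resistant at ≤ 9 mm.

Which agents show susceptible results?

Doxycycline (11 mm) in 10–12 mm → intermediate
Tetracycline (24 mm) ≥ 23 mm ⇒ susceptible
Gentamicin 16 mm: ≤ 19 mm — R
Daptomycin (20 mm) in 17–21 mm — I
Nafcillin 27 mm: ≥ 23 mm ⇒ susceptible
Ciprofloxacin 29 mm: ≥ 22 mm → S
Rifampin: 24 mm is ≥ 24 mm — susceptible
Nitrofurantoin 10 mm: ≤ 16 mm — resistant

tetracycline, nafcillin, ciprofloxacin, rifampin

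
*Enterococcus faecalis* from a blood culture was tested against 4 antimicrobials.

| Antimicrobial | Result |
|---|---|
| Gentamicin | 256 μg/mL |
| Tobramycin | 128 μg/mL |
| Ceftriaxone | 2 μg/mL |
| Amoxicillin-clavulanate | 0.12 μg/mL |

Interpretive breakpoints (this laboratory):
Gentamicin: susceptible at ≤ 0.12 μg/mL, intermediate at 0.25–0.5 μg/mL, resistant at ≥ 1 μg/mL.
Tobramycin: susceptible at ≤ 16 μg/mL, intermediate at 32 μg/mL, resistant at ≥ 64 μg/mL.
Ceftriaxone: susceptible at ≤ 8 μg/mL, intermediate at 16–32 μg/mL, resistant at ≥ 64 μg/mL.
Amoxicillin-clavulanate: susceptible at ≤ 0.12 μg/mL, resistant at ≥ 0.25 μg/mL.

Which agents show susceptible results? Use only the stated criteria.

ceftriaxone, amoxicillin-clavulanate

Gentamicin: 256 μg/mL is ≥ 1 μg/mL ⇒ R
Tobramycin: 128 μg/mL is ≥ 64 μg/mL — resistant
Ceftriaxone: 2 μg/mL is ≤ 8 μg/mL ⇒ S
Amoxicillin-clavulanate: 0.12 μg/mL is ≤ 0.12 μg/mL → S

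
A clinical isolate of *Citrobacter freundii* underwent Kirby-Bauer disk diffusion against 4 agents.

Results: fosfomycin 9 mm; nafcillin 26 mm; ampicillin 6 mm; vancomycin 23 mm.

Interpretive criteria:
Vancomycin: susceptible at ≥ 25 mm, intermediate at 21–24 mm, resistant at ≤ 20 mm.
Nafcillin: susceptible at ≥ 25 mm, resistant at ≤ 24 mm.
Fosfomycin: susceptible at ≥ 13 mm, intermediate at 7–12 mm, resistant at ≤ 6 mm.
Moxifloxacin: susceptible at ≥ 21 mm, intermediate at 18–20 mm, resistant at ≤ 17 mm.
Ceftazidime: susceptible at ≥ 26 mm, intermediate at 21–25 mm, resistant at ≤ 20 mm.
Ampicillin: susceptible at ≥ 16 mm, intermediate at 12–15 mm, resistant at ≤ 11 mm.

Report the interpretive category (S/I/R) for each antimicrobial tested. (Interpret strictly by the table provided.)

Fosfomycin (9 mm) in 7–12 mm — I
Nafcillin (26 mm) ≥ 25 mm ⇒ S
Ampicillin 6 mm: ≤ 11 mm ⇒ resistant
Vancomycin (23 mm) in 21–24 mm → Intermediate

I, S, R, I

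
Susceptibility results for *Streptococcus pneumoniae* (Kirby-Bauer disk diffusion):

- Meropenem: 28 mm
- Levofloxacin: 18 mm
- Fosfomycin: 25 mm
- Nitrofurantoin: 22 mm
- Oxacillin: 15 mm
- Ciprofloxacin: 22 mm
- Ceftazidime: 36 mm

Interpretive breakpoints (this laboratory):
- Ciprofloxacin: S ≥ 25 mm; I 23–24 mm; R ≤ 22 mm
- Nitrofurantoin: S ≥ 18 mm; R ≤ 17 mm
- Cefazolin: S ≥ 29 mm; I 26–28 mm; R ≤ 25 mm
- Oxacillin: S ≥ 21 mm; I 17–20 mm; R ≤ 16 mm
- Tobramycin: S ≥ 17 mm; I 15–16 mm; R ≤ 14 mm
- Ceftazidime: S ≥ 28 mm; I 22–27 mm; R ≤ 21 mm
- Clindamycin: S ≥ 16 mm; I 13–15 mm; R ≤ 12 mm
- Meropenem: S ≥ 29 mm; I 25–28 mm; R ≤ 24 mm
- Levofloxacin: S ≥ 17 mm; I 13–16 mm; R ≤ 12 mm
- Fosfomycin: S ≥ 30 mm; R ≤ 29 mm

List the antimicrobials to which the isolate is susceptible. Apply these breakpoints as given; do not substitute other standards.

Meropenem 28 mm: in 25–28 mm — I
Levofloxacin 18 mm: ≥ 17 mm ⇒ susceptible
Fosfomycin 25 mm: ≤ 29 mm ⇒ Resistant
Nitrofurantoin (22 mm) ≥ 18 mm → susceptible
Oxacillin: 15 mm is ≤ 16 mm → Resistant
Ciprofloxacin 22 mm: ≤ 22 mm ⇒ Resistant
Ceftazidime: 36 mm is ≥ 28 mm → S

levofloxacin, nitrofurantoin, ceftazidime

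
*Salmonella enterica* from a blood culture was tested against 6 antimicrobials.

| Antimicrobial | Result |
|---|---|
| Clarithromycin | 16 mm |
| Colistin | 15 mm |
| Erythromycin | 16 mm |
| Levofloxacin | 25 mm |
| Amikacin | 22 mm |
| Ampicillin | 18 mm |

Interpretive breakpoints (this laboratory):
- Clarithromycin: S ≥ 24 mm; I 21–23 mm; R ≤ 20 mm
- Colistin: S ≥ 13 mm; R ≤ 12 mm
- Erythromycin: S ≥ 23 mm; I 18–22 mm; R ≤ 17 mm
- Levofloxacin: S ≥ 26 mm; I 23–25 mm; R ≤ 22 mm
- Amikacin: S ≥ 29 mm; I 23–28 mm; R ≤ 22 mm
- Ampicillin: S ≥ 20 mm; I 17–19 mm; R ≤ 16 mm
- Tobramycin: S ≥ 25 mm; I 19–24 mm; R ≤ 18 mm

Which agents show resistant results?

Clarithromycin: 16 mm is ≤ 20 mm → R
Colistin (15 mm) ≥ 13 mm → S
Erythromycin (16 mm) ≤ 17 mm → R
Levofloxacin 25 mm: in 23–25 mm ⇒ Intermediate
Amikacin (22 mm) ≤ 22 mm → resistant
Ampicillin (18 mm) in 17–19 mm → I

clarithromycin, erythromycin, amikacin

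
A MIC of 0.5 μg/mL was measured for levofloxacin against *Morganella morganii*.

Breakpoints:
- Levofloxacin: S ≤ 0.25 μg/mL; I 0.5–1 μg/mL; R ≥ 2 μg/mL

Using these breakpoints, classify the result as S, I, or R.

Levofloxacin: 0.5 μg/mL is in 0.5–1 μg/mL — I

I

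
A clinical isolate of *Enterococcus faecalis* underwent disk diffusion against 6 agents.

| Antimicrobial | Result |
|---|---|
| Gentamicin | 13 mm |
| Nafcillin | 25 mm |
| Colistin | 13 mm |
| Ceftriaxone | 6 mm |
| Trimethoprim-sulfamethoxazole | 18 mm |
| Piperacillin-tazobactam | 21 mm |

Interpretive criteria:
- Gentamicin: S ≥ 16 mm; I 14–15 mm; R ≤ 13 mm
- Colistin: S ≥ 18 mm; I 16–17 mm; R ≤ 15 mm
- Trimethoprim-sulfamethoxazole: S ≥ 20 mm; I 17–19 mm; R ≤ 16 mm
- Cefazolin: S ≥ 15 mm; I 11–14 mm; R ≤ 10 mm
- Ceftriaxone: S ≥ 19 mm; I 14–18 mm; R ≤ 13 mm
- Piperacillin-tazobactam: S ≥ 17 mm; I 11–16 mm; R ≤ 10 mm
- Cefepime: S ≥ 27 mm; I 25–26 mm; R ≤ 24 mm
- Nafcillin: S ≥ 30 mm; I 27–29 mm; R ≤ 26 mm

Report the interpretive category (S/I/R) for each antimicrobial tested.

R, R, R, R, I, S

Gentamicin (13 mm) ≤ 13 mm → resistant
Nafcillin 25 mm: ≤ 26 mm — resistant
Colistin 13 mm: ≤ 15 mm ⇒ R
Ceftriaxone: 6 mm is ≤ 13 mm — R
Trimethoprim-sulfamethoxazole: 18 mm is in 17–19 mm ⇒ Intermediate
Piperacillin-tazobactam 21 mm: ≥ 17 mm → Susceptible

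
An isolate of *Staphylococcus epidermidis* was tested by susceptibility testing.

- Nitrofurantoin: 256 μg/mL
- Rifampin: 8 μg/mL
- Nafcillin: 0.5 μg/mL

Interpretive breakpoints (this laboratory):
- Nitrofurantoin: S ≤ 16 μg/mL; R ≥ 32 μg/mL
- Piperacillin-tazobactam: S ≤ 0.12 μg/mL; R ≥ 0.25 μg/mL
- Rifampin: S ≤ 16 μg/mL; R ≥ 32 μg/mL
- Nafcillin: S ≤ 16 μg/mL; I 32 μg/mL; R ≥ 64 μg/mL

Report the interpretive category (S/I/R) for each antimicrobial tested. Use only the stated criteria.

R, S, S

Nitrofurantoin (256 μg/mL) ≥ 32 μg/mL → Resistant
Rifampin: 8 μg/mL is ≤ 16 μg/mL ⇒ Susceptible
Nafcillin (0.5 μg/mL) ≤ 16 μg/mL — susceptible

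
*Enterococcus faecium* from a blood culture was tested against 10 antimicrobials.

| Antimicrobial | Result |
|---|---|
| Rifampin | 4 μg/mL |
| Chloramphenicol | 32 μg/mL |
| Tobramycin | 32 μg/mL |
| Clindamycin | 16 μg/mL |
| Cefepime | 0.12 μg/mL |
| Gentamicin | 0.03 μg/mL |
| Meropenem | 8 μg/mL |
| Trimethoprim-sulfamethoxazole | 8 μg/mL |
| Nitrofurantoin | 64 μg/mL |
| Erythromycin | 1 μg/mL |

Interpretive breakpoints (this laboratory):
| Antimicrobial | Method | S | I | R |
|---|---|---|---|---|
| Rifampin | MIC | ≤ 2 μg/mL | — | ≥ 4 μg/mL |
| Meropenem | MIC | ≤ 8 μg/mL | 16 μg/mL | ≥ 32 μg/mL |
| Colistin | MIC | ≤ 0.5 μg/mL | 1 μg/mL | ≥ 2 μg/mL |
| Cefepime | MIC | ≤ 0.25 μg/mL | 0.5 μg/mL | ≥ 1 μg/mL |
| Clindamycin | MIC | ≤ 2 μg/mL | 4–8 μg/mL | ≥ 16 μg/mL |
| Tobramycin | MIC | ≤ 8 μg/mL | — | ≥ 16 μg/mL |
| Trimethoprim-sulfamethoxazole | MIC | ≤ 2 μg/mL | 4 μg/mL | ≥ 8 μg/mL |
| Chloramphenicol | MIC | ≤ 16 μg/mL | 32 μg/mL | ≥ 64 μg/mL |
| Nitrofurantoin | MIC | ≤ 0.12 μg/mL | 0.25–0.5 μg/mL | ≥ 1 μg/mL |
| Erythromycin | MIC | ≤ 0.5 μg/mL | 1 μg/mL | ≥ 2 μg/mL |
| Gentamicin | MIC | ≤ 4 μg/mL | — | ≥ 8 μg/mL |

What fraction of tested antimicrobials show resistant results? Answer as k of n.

5 of 10

Rifampin: 4 μg/mL is ≥ 4 μg/mL → R
Chloramphenicol (32 μg/mL) = 32 μg/mL — I
Tobramycin: 32 μg/mL is ≥ 16 μg/mL ⇒ resistant
Clindamycin: 16 μg/mL is ≥ 16 μg/mL — Resistant
Cefepime: 0.12 μg/mL is ≤ 0.25 μg/mL ⇒ Susceptible
Gentamicin: 0.03 μg/mL is ≤ 4 μg/mL — S
Meropenem 8 μg/mL: ≤ 8 μg/mL — Susceptible
Trimethoprim-sulfamethoxazole (8 μg/mL) ≥ 8 μg/mL ⇒ R
Nitrofurantoin 64 μg/mL: ≥ 1 μg/mL → R
Erythromycin: 1 μg/mL is = 1 μg/mL → I
Resistant: 5/10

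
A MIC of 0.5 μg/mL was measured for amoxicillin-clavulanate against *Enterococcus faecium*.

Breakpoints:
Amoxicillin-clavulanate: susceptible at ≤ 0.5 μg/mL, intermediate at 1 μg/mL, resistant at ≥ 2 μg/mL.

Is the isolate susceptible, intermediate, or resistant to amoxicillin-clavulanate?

Amoxicillin-clavulanate: 0.5 μg/mL is ≤ 0.5 μg/mL → susceptible

S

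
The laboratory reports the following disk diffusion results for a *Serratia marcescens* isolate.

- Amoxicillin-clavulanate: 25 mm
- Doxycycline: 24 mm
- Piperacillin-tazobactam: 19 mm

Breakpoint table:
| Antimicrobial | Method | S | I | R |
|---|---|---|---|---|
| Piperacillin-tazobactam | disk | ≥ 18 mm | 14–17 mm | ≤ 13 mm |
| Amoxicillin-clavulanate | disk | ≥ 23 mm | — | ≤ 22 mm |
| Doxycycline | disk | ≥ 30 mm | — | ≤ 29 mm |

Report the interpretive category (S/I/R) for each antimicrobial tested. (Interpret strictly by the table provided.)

Amoxicillin-clavulanate (25 mm) ≥ 23 mm → S
Doxycycline: 24 mm is ≤ 29 mm — Resistant
Piperacillin-tazobactam (19 mm) ≥ 18 mm — Susceptible

S, R, S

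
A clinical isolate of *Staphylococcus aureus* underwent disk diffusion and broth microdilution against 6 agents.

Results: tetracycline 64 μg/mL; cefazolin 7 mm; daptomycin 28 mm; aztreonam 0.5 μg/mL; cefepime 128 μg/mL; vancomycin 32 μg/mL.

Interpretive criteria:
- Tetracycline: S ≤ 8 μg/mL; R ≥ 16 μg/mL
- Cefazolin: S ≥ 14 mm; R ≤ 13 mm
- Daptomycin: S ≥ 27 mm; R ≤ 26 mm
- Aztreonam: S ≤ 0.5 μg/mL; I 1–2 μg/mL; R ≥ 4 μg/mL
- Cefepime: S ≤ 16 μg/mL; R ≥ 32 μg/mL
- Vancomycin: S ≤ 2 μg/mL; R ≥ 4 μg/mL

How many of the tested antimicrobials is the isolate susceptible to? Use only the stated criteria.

Tetracycline 64 μg/mL: ≥ 16 μg/mL ⇒ resistant
Cefazolin (7 mm) ≤ 13 mm — R
Daptomycin (28 mm) ≥ 27 mm → susceptible
Aztreonam 0.5 μg/mL: ≤ 0.5 μg/mL — susceptible
Cefepime 128 μg/mL: ≥ 32 μg/mL → resistant
Vancomycin (32 μg/mL) ≥ 4 μg/mL — Resistant
Susceptible: 2

2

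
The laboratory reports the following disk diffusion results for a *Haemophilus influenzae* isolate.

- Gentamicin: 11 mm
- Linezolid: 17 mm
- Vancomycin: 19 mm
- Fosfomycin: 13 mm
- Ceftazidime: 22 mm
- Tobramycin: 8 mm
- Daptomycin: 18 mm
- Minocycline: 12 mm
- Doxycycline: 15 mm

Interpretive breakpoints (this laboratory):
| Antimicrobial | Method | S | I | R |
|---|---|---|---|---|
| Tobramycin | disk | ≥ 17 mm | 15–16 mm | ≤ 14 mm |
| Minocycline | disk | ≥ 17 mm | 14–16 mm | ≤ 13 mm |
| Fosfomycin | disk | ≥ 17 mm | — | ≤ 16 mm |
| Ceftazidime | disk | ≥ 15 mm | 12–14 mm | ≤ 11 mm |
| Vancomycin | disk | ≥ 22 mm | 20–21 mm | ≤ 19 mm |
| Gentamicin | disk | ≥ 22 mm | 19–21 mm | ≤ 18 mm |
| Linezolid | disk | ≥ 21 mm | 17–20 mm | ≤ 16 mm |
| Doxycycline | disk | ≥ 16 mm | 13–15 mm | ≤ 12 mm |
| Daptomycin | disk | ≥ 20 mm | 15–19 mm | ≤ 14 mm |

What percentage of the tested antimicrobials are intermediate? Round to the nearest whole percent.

Gentamicin 11 mm: ≤ 18 mm — Resistant
Linezolid 17 mm: in 17–20 mm → Intermediate
Vancomycin (19 mm) ≤ 19 mm — Resistant
Fosfomycin (13 mm) ≤ 16 mm — Resistant
Ceftazidime (22 mm) ≥ 15 mm ⇒ susceptible
Tobramycin (8 mm) ≤ 14 mm → R
Daptomycin 18 mm: in 15–19 mm → Intermediate
Minocycline: 12 mm is ≤ 13 mm ⇒ R
Doxycycline 15 mm: in 13–15 mm ⇒ intermediate
Intermediate: 3/9

33%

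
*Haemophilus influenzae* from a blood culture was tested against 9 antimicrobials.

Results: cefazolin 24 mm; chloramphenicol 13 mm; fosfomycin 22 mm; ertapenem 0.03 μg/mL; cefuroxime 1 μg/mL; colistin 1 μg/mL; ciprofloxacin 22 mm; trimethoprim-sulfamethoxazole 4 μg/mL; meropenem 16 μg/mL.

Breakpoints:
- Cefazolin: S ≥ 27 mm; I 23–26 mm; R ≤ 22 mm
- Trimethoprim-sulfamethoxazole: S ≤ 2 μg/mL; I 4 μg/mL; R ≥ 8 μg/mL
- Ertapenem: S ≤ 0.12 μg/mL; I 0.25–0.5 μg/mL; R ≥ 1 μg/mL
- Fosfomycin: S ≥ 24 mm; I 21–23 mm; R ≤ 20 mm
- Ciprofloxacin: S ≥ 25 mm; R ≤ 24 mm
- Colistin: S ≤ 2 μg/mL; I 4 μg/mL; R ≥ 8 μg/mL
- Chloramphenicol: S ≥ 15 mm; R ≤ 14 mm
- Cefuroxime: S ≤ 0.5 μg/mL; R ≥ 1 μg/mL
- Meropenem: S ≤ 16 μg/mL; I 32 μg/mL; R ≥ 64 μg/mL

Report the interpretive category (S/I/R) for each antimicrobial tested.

Cefazolin 24 mm: in 23–26 mm ⇒ I
Chloramphenicol 13 mm: ≤ 14 mm → R
Fosfomycin: 22 mm is in 21–23 mm ⇒ Intermediate
Ertapenem (0.03 μg/mL) ≤ 0.12 μg/mL → susceptible
Cefuroxime (1 μg/mL) ≥ 1 μg/mL → resistant
Colistin 1 μg/mL: ≤ 2 μg/mL → susceptible
Ciprofloxacin (22 mm) ≤ 24 mm ⇒ Resistant
Trimethoprim-sulfamethoxazole (4 μg/mL) = 4 μg/mL → I
Meropenem (16 μg/mL) ≤ 16 μg/mL ⇒ S

I, R, I, S, R, S, R, I, S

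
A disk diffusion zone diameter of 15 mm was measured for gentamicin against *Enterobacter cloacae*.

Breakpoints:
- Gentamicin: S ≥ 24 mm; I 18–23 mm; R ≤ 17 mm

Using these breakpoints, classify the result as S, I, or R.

R

Gentamicin: 15 mm is ≤ 17 mm ⇒ R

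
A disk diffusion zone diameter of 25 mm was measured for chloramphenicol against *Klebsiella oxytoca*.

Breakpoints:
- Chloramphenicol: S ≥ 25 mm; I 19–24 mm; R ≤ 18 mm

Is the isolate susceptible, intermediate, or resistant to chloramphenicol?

Chloramphenicol (25 mm) ≥ 25 mm → S

S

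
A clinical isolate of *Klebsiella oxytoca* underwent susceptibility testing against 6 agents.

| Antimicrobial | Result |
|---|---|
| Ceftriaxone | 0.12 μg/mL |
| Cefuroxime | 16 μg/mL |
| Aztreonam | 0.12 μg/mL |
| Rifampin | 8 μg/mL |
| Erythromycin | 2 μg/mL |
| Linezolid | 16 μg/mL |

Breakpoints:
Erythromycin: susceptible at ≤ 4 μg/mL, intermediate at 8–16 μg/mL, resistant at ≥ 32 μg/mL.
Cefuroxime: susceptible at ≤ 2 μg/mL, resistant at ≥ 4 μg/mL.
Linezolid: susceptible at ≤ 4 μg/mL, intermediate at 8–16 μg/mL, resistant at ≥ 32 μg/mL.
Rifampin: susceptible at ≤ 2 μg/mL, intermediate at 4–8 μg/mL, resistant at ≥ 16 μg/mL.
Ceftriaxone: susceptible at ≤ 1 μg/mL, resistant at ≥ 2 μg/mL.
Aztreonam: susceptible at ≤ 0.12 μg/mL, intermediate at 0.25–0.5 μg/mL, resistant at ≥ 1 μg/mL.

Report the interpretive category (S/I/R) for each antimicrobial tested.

S, R, S, I, S, I

Ceftriaxone 0.12 μg/mL: ≤ 1 μg/mL — S
Cefuroxime: 16 μg/mL is ≥ 4 μg/mL → Resistant
Aztreonam 0.12 μg/mL: ≤ 0.12 μg/mL → susceptible
Rifampin: 8 μg/mL is in 4–8 μg/mL → intermediate
Erythromycin 2 μg/mL: ≤ 4 μg/mL → susceptible
Linezolid: 16 μg/mL is in 8–16 μg/mL — I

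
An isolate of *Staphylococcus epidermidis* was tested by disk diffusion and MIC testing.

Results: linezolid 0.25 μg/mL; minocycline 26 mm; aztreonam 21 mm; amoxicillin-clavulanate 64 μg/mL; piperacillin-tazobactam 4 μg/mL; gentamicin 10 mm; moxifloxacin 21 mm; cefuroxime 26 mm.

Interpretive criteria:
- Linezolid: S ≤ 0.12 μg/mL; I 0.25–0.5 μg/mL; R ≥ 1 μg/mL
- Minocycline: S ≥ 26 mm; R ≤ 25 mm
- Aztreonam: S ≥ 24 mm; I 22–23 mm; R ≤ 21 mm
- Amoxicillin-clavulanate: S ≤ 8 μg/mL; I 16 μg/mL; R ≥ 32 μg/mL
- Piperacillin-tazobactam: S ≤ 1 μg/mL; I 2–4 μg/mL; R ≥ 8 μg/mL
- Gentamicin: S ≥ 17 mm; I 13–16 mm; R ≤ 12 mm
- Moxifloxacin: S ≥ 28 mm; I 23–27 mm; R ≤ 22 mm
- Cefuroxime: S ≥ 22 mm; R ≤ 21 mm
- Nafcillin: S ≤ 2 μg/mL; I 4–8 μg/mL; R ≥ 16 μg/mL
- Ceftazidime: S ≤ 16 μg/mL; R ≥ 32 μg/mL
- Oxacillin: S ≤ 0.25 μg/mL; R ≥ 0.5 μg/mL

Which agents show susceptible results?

minocycline, cefuroxime

Linezolid: 0.25 μg/mL is in 0.25–0.5 μg/mL → I
Minocycline 26 mm: ≥ 26 mm → Susceptible
Aztreonam (21 mm) ≤ 21 mm ⇒ Resistant
Amoxicillin-clavulanate 64 μg/mL: ≥ 32 μg/mL → resistant
Piperacillin-tazobactam (4 μg/mL) in 2–4 μg/mL ⇒ intermediate
Gentamicin (10 mm) ≤ 12 mm — resistant
Moxifloxacin (21 mm) ≤ 22 mm — resistant
Cefuroxime (26 mm) ≥ 22 mm — S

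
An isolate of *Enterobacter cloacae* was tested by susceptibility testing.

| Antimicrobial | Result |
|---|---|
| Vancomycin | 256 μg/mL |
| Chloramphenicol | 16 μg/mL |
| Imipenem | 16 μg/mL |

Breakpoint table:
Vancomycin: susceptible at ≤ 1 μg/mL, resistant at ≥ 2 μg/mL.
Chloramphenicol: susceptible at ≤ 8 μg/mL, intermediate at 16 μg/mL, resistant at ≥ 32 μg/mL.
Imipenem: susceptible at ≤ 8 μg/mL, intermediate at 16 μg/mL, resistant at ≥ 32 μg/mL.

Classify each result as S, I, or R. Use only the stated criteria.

R, I, I

Vancomycin 256 μg/mL: ≥ 2 μg/mL ⇒ R
Chloramphenicol: 16 μg/mL is = 16 μg/mL → intermediate
Imipenem: 16 μg/mL is = 16 μg/mL → intermediate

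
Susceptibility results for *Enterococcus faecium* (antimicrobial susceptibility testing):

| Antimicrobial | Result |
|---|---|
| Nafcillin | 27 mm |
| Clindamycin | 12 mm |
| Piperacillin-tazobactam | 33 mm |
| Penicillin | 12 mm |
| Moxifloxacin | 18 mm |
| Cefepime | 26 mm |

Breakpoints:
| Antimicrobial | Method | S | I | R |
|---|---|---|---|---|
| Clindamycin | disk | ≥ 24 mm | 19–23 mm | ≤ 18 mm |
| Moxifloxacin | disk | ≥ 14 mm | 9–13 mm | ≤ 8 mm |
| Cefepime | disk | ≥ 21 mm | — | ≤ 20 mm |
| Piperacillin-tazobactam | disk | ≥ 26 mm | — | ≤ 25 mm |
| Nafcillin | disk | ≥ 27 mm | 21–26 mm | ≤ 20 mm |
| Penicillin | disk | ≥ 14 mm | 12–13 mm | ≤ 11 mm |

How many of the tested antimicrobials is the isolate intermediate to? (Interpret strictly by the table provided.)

1

Nafcillin (27 mm) ≥ 27 mm → susceptible
Clindamycin: 12 mm is ≤ 18 mm — resistant
Piperacillin-tazobactam (33 mm) ≥ 26 mm — S
Penicillin: 12 mm is in 12–13 mm — intermediate
Moxifloxacin (18 mm) ≥ 14 mm — S
Cefepime 26 mm: ≥ 21 mm ⇒ S
Intermediate: 1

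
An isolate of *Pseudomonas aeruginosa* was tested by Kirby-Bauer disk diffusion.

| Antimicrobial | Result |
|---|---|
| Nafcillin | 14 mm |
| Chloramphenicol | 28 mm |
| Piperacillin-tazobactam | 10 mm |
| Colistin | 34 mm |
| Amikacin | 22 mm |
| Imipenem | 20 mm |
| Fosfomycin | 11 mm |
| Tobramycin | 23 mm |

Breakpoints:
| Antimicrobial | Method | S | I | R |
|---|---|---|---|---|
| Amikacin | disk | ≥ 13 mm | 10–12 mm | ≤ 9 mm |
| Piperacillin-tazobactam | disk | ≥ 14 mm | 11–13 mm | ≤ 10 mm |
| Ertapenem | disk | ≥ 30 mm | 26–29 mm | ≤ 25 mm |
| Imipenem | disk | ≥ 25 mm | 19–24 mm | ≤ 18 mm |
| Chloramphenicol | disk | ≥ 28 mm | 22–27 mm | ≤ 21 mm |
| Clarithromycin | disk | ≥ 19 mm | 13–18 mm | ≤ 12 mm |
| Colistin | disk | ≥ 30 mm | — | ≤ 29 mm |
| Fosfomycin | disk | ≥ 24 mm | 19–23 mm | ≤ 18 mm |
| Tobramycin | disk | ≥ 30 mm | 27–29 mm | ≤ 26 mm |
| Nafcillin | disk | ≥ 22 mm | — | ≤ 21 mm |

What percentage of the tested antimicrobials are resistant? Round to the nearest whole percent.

50%

Nafcillin: 14 mm is ≤ 21 mm ⇒ resistant
Chloramphenicol (28 mm) ≥ 28 mm — Susceptible
Piperacillin-tazobactam 10 mm: ≤ 10 mm — Resistant
Colistin (34 mm) ≥ 30 mm → Susceptible
Amikacin (22 mm) ≥ 13 mm → Susceptible
Imipenem: 20 mm is in 19–24 mm — Intermediate
Fosfomycin 11 mm: ≤ 18 mm — R
Tobramycin: 23 mm is ≤ 26 mm ⇒ Resistant
Resistant: 4/8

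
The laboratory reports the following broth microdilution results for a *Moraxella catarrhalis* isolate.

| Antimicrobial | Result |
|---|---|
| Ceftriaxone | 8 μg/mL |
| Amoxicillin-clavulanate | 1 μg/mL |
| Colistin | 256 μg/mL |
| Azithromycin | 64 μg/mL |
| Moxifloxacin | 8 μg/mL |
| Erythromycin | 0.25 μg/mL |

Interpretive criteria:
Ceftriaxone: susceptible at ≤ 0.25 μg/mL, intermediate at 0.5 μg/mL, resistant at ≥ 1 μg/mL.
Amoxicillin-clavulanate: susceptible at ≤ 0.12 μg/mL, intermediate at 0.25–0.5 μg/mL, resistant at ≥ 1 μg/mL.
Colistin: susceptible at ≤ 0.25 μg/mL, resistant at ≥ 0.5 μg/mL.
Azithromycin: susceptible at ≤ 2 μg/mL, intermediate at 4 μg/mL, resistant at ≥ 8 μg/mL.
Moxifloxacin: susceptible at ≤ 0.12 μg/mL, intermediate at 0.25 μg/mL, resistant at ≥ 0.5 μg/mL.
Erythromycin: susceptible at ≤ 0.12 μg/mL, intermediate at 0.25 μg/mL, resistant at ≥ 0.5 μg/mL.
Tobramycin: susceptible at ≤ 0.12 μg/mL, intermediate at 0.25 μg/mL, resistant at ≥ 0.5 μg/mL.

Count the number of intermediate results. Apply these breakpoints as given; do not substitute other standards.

1

Ceftriaxone: 8 μg/mL is ≥ 1 μg/mL — Resistant
Amoxicillin-clavulanate 1 μg/mL: ≥ 1 μg/mL → R
Colistin (256 μg/mL) ≥ 0.5 μg/mL — Resistant
Azithromycin: 64 μg/mL is ≥ 8 μg/mL ⇒ resistant
Moxifloxacin 8 μg/mL: ≥ 0.5 μg/mL ⇒ Resistant
Erythromycin 0.25 μg/mL: = 0.25 μg/mL — intermediate
Intermediate: 1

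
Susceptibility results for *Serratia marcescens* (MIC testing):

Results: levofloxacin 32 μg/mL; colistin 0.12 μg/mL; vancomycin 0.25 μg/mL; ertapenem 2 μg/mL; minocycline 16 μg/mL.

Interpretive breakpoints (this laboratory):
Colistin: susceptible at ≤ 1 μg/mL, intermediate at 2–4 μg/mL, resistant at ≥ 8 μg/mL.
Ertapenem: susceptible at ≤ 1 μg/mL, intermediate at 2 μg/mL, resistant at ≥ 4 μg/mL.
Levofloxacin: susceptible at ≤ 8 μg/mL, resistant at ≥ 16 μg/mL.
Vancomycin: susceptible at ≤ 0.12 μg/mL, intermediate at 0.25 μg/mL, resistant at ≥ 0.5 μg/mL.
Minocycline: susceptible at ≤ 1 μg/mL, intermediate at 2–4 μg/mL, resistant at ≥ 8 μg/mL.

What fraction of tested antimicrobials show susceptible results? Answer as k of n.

1 of 5

Levofloxacin: 32 μg/mL is ≥ 16 μg/mL — Resistant
Colistin (0.12 μg/mL) ≤ 1 μg/mL → S
Vancomycin: 0.25 μg/mL is = 0.25 μg/mL ⇒ intermediate
Ertapenem (2 μg/mL) = 2 μg/mL — intermediate
Minocycline 16 μg/mL: ≥ 8 μg/mL → R
Susceptible: 1/5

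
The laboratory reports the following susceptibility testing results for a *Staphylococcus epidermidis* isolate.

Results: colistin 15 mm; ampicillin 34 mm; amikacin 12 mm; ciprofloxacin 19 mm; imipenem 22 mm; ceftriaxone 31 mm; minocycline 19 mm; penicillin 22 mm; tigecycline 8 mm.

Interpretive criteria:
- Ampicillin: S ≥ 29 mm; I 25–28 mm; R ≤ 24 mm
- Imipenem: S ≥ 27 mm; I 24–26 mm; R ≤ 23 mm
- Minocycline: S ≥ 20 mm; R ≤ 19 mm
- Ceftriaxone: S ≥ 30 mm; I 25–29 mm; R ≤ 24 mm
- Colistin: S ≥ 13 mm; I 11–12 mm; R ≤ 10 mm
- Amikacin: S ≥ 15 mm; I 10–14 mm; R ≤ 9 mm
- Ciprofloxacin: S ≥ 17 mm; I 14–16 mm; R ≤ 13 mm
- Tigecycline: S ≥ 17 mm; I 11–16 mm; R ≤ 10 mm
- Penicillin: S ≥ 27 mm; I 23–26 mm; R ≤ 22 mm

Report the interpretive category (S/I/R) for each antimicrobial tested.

Colistin: 15 mm is ≥ 13 mm — S
Ampicillin (34 mm) ≥ 29 mm → susceptible
Amikacin (12 mm) in 10–14 mm — intermediate
Ciprofloxacin: 19 mm is ≥ 17 mm — S
Imipenem: 22 mm is ≤ 23 mm — Resistant
Ceftriaxone: 31 mm is ≥ 30 mm → S
Minocycline (19 mm) ≤ 19 mm ⇒ Resistant
Penicillin (22 mm) ≤ 22 mm ⇒ Resistant
Tigecycline 8 mm: ≤ 10 mm — resistant

S, S, I, S, R, S, R, R, R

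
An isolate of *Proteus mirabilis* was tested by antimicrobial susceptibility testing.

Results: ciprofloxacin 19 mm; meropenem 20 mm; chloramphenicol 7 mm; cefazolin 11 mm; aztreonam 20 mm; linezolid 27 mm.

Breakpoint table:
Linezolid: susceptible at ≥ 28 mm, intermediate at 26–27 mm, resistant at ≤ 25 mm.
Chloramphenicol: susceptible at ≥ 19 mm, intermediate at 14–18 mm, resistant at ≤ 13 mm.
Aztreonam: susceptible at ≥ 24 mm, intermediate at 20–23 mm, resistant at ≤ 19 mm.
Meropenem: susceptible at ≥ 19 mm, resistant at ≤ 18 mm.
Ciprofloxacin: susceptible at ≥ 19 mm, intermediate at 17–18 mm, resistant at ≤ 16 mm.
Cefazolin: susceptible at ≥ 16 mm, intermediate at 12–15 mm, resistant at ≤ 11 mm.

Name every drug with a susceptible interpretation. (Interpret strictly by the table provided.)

ciprofloxacin, meropenem

Ciprofloxacin 19 mm: ≥ 19 mm ⇒ S
Meropenem 20 mm: ≥ 19 mm → S
Chloramphenicol (7 mm) ≤ 13 mm ⇒ Resistant
Cefazolin: 11 mm is ≤ 11 mm — Resistant
Aztreonam: 20 mm is in 20–23 mm ⇒ Intermediate
Linezolid: 27 mm is in 26–27 mm → intermediate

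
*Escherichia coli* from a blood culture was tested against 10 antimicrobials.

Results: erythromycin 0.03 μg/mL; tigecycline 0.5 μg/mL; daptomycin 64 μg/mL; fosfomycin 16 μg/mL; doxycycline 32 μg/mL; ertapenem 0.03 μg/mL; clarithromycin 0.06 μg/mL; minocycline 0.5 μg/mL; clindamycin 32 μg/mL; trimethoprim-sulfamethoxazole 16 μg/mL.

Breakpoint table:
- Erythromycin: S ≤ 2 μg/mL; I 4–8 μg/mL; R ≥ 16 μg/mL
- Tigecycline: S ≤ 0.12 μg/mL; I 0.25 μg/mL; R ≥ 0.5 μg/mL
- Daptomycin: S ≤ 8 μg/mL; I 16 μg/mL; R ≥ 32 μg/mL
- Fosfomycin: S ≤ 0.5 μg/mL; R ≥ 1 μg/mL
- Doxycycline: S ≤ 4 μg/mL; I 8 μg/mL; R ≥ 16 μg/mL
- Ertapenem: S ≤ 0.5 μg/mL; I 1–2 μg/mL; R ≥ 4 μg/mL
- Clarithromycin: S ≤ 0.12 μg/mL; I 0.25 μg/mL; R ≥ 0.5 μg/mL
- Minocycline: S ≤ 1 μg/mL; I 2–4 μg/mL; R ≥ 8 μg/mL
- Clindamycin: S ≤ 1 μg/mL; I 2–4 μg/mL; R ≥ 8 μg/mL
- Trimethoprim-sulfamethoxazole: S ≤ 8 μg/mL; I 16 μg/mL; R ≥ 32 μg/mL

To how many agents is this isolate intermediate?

1

Erythromycin (0.03 μg/mL) ≤ 2 μg/mL — susceptible
Tigecycline: 0.5 μg/mL is ≥ 0.5 μg/mL → R
Daptomycin 64 μg/mL: ≥ 32 μg/mL — R
Fosfomycin 16 μg/mL: ≥ 1 μg/mL → R
Doxycycline 32 μg/mL: ≥ 16 μg/mL → R
Ertapenem (0.03 μg/mL) ≤ 0.5 μg/mL — Susceptible
Clarithromycin: 0.06 μg/mL is ≤ 0.12 μg/mL ⇒ S
Minocycline (0.5 μg/mL) ≤ 1 μg/mL — Susceptible
Clindamycin: 32 μg/mL is ≥ 8 μg/mL — R
Trimethoprim-sulfamethoxazole (16 μg/mL) = 16 μg/mL → intermediate
Intermediate: 1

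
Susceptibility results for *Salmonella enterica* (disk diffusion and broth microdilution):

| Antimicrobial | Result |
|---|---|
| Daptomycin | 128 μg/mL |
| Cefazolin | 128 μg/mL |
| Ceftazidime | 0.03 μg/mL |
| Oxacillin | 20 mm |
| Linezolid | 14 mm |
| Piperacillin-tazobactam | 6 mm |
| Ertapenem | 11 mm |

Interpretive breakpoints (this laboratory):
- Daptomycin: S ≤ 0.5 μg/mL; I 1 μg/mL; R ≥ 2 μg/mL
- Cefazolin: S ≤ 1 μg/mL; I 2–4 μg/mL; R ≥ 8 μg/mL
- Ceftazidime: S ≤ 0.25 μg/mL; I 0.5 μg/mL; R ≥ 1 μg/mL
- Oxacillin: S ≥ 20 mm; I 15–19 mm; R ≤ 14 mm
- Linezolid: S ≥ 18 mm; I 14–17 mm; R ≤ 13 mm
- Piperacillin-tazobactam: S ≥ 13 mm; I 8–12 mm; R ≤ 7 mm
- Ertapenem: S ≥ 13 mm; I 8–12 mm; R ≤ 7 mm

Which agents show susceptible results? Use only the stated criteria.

ceftazidime, oxacillin

Daptomycin 128 μg/mL: ≥ 2 μg/mL — Resistant
Cefazolin: 128 μg/mL is ≥ 8 μg/mL → R
Ceftazidime (0.03 μg/mL) ≤ 0.25 μg/mL → susceptible
Oxacillin: 20 mm is ≥ 20 mm → Susceptible
Linezolid: 14 mm is in 14–17 mm — intermediate
Piperacillin-tazobactam (6 mm) ≤ 7 mm ⇒ Resistant
Ertapenem 11 mm: in 8–12 mm → intermediate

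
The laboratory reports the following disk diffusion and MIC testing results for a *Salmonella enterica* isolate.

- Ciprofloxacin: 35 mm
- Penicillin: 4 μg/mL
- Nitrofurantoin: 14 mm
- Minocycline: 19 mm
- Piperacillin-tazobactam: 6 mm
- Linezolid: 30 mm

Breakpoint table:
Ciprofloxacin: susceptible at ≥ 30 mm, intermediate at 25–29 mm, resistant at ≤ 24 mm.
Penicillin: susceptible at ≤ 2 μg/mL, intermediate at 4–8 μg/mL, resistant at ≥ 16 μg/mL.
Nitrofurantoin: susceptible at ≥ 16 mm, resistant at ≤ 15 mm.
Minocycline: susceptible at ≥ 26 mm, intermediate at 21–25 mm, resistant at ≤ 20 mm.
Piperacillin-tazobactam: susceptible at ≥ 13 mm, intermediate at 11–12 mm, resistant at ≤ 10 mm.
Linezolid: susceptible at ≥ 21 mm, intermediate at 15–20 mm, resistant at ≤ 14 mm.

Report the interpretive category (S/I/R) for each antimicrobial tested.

Ciprofloxacin: 35 mm is ≥ 30 mm → Susceptible
Penicillin 4 μg/mL: in 4–8 μg/mL ⇒ I
Nitrofurantoin: 14 mm is ≤ 15 mm → resistant
Minocycline 19 mm: ≤ 20 mm ⇒ R
Piperacillin-tazobactam 6 mm: ≤ 10 mm → Resistant
Linezolid (30 mm) ≥ 21 mm — susceptible

S, I, R, R, R, S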